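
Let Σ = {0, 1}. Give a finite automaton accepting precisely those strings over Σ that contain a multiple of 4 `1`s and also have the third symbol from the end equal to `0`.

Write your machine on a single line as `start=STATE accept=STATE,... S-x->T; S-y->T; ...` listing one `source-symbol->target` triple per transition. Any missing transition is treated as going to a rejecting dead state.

Handle the two conditions separately and then intersect. One (4 states) tracks the count of `1`s modulo 4; the other (15 states) tracks the last 3 symbols read. Each combined state is a pair, one component from each; accept when both components accept. After merging equivalent states the machine shrinks.
With 15 states:
          0    1  
>  q0     q1   q2 
   q1     q3   q2 
   q2     q2   q4 
   q3     q5   q2 
   q4     q6   q7 
 * q5     q5   q2 
   q6     q6   q8 
   q7     q9   q0 
   q8     q9  q10 
   q9    q11  q12 
 * q10    q1   q2 
   q11   q11  q13 
   q12   q14   q2 
 * q13   q14   q2 
 * q14    q3   q2 
(> = start, * = accepting)

start=q0; accept=q5,q10,q13,q14; q0-0->q1; q0-1->q2; q1-0->q3; q1-1->q2; q2-0->q2; q2-1->q4; q3-0->q5; q3-1->q2; q4-0->q6; q4-1->q7; q5-0->q5; q5-1->q2; q6-0->q6; q6-1->q8; q7-0->q9; q7-1->q0; q8-0->q9; q8-1->q10; q9-0->q11; q9-1->q12; q10-0->q1; q10-1->q2; q11-0->q11; q11-1->q13; q12-0->q14; q12-1->q2; q13-0->q14; q13-1->q2; q14-0->q3; q14-1->q2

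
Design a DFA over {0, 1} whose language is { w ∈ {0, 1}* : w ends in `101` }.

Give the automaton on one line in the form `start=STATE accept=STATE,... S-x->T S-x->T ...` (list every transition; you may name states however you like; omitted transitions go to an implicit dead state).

start=S0 accept=S3 S0-0->S0 S0-1->S1 S1-0->S2 S1-1->S1 S2-0->S0 S2-1->S3 S3-0->S2 S3-1->S1

Let each state record the length of the longest suffix of the input read so far that is also a prefix of `101`. S1 means the last symbol is `1`; S2 means the last 2 symbols are `10`; S3 means the last 3 symbols are `101`. Accept only at S3, where the string currently ends in `101`.
A 4-state machine:
        0   1  
>  S0   S0  S1 
   S1   S2  S1 
   S2   S0  S3 
 * S3   S2  S1 
(> = start, * = accepting)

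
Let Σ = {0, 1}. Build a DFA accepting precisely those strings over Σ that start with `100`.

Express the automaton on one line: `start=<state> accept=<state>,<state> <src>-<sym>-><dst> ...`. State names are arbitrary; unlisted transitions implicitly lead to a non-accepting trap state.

Walk along `100` while the input agrees: from s0 take `1` to s1, and so on. Any deviation drops to the rejecting sink s4. Once s3 is reached the prefix is confirmed and every continuation is accepted.
A 5-state machine:
        0   1  
>  s0   s4  s1 
   s1   s2  s4 
   s2   s3  s4 
 * s3   s3  s3 
   s4   s4  s4 
(> = start, * = accepting)

start=s0 accept=s3 s0-0->s4 s0-1->s1 s1-0->s2 s1-1->s4 s2-0->s3 s2-1->s4 s3-0->s3 s3-1->s3 s4-0->s4 s4-1->s4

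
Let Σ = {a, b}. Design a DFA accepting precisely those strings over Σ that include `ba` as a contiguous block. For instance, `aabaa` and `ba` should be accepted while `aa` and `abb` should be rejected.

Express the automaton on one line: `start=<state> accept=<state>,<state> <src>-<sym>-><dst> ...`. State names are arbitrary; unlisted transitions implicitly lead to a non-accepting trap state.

start=q0 accept=q2 q0-a->q0 q0-b->q1 q1-a->q2 q1-b->q1 q2-a->q2 q2-b->q2

Track how much of `ba` has been matched so far: state q0 is no progress, q2 is the absorbing accept state reached once `ba` has occurred. Intermediate states record partial matches; on a mismatch, fall back to the longest reusable overlap.
A 3-state machine:
        a   b  
>  q0   q0  q1 
   q1   q2  q1 
 * q2   q2  q2 
(> = start, * = accepting)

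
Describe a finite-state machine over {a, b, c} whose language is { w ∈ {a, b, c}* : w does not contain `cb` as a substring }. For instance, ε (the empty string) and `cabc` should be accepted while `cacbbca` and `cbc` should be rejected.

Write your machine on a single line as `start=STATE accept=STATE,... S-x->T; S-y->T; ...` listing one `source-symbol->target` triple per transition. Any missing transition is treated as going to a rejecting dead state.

Track partial matches of the forbidden pattern `cb`. State q2 is a dead state reached once `cb` has occurred; every other state accepts. q0 means no part of `cb` is currently matched.
A 3-state machine:
        a   b   c  
>* q0   q0  q0  q1 
 * q1   q0  q2  q1 
   q2   q2  q2  q2 
(> = start, * = accepting)

start=q0; accept=q0,q1; q0-a->q0; q0-b->q0; q0-c->q1; q1-a->q0; q1-b->q2; q1-c->q1; q2-a->q2; q2-b->q2; q2-c->q2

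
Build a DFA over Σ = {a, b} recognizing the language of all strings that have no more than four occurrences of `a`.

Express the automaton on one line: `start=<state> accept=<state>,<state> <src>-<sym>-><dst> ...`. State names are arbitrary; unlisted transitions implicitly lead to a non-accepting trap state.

start=q0 accept=q0,q1,q2,q3,q4 q0-a->q1 q0-b->q0 q1-a->q2 q1-b->q1 q2-a->q3 q2-b->q2 q3-a->q4 q3-b->q3 q4-a->q5 q4-b->q4 q5-a->q5 q5-b->q5

Count `a`s, saturating at 5: states q0 through q4 mean 0 through 4 `a`s seen; q5 means more than 4. Each `a` increments (capped at q5); other symbols loop. Accept from {q0, q1, q2, q3, q4}.
6 states suffice.
        a   b  
>* q0   q1  q0 
 * q1   q2  q1 
 * q2   q3  q2 
 * q3   q4  q3 
 * q4   q5  q4 
   q5   q5  q5 
(> = start, * = accepting)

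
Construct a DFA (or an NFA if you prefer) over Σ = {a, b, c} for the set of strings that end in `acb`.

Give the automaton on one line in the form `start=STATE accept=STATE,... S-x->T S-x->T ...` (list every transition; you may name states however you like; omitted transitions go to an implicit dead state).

Let each state record the length of the longest suffix of the input read so far that is also a prefix of `acb`. s1 means the last symbol is `a`; s2 means the last 2 symbols are `ac`; s3 means the last 3 symbols are `acb`. Accept only at s3, where the string currently ends in `acb`.
With 4 states:
        a   b   c  
>  s0   s1  s0  s0 
   s1   s1  s0  s2 
   s2   s1  s3  s0 
 * s3   s1  s0  s0 
(> = start, * = accepting)

start=s0 accept=s3 s0-a->s1 s0-b->s0 s0-c->s0 s1-a->s1 s1-b->s0 s1-c->s2 s2-a->s1 s2-b->s3 s2-c->s0 s3-a->s1 s3-b->s0 s3-c->s0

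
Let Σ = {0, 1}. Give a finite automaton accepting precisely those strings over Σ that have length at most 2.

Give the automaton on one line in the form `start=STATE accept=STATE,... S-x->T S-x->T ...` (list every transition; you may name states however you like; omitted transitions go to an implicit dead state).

We only need to distinguish lengths 0, 1, …, 2, and '>2'. Chain q0 → q1 → q2 → q3 on every symbol, with q3 looping. Accepting states: {q0, q1, q2}.
With 4 states:
        0   1  
>* q0   q1  q1 
 * q1   q2  q2 
 * q2   q3  q3 
   q3   q3  q3 
(> = start, * = accepting)

start=q0 accept=q0,q1,q2 q0-0->q1 q0-1->q1 q1-0->q2 q1-1->q2 q2-0->q3 q2-1->q3 q3-0->q3 q3-1->q3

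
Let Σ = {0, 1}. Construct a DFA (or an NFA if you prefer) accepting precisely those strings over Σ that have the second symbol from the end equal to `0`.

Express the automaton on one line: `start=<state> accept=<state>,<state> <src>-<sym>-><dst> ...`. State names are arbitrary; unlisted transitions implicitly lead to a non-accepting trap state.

start=S0 accept=S3,S4 S0-0->S1 S0-1->S2 S1-0->S3 S1-1->S4 S2-0->S5 S2-1->S6 S3-0->S3 S3-1->S4 S4-0->S5 S4-1->S6 S5-0->S3 S5-1->S4 S6-0->S5 S6-1->S6

Because acceptance depends on a position counted from the end, the machine has to buffer the most recent 2 symbols. Make each state the string of the last up-to-2 symbols read; on input `x` shift the window left and append `x`. Accept when the buffered window has length 2 and begins with `0`.
7 states suffice.
        0   1  
>  S0   S1  S2 
   S1   S3  S4 
   S2   S5  S6 
 * S3   S3  S4 
 * S4   S5  S6 
   S5   S3  S4 
   S6   S5  S6 
(> = start, * = accepting)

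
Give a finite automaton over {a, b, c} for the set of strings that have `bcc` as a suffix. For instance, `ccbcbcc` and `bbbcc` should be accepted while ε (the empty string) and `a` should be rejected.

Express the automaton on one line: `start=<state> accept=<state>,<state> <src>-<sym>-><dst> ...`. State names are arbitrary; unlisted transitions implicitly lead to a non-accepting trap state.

Let each state record the length of the longest suffix of the input read so far that is also a prefix of `bcc`. s1 means the last symbol is `b`; s2 means the last 2 symbols are `bc`; s3 means the last 3 symbols are `bcc`. Accept only at s3, where the string currently ends in `bcc`.
A 4-state machine:
        a   b   c  
>  s0   s0  s1  s0 
   s1   s0  s1  s2 
   s2   s0  s1  s3 
 * s3   s0  s1  s0 
(> = start, * = accepting)

start=s0 accept=s3 s0-a->s0 s0-b->s1 s0-c->s0 s1-a->s0 s1-b->s1 s1-c->s2 s2-a->s0 s2-b->s1 s2-c->s3 s3-a->s0 s3-b->s1 s3-c->s0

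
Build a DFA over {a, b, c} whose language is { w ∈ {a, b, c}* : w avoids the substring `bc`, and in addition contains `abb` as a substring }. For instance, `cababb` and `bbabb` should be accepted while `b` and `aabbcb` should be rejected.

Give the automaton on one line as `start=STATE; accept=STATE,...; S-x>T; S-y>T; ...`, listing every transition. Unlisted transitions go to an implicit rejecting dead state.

Handle the two conditions separately and then intersect. One (3 states) tracks partial matches of the forbidden pattern `bc`; the other (4 states) tracks whether and how much of `abb` has been seen. Each combined state is a pair, one component from each; accept when both components accept.
        a   b   c  
>  q0   q1  q2  q0 
   q1   q1  q3  q0 
   q2   q1  q2  q4 
   q3   q1  q5  q4 
   q4   q6  q4  q4 
 * q5   q7  q5  q8 
   q6   q6  q9  q4 
 * q7   q7  q5  q7 
   q8   q8  q8  q8 
   q9   q6  q8  q4 
(> = start, * = accepting)

start=q0; accept=q5,q7; q0-a>q1; q0-b>q2; q0-c>q0; q1-a>q1; q1-b>q3; q1-c>q0; q2-a>q1; q2-b>q2; q2-c>q4; q3-a>q1; q3-b>q5; q3-c>q4; q4-a>q6; q4-b>q4; q4-c>q4; q5-a>q7; q5-b>q5; q5-c>q8; q6-a>q6; q6-b>q9; q6-c>q4; q7-a>q7; q7-b>q5; q7-c>q7; q8-a>q8; q8-b>q8; q8-c>q8; q9-a>q6; q9-b>q8; q9-c>q4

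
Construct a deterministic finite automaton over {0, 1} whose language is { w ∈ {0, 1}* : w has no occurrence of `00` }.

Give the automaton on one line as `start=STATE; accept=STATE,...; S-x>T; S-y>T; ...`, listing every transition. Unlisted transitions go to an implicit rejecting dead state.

Track partial matches of the forbidden pattern `00`. State q2 is a dead state reached once `00` has occurred; every other state accepts. q0 means no part of `00` is currently matched.
        0   1  
>* q0   q1  q0 
 * q1   q2  q0 
   q2   q2  q2 
(> = start, * = accepting)

start=q0; accept=q0,q1; q0-0>q1; q0-1>q0; q1-0>q2; q1-1>q0; q2-0>q2; q2-1>q2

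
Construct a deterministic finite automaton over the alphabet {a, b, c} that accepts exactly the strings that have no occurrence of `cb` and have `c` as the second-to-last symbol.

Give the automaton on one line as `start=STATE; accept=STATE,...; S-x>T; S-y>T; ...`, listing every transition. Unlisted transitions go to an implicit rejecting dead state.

Run two small machines in parallel and take their product. The first has 3 states tracking partial matches of the forbidden pattern `cb`; the second has 13 states tracking the last 2 symbols read. A product state is a pair (one from each), accepting exactly when both do.
          a    b    c  
>  s0     s1   s2   s3 
   s1     s4   s5   s6 
   s2     s7   s8   s9 
   s3    s10  s11  s12 
   s4     s4   s5   s6 
   s5     s7   s8   s9 
   s6    s10  s11  s12 
   s7     s4   s5   s6 
   s8     s7   s8   s9 
   s9    s10  s11  s12 
 * s10    s4   s5   s6 
   s11   s13  s14  s15 
 * s12   s10  s11  s12 
   s13   s16  s17  s18 
   s14   s13  s14  s15 
   s15   s19  s11  s20 
   s16   s16  s17  s18 
   s17   s13  s14  s15 
   s18   s19  s11  s20 
   s19   s16  s17  s18 
   s20   s19  s11  s20 
(> = start, * = accepting)

start=s0; accept=s10,s12; s0-a>s1; s0-b>s2; s0-c>s3; s1-a>s4; s1-b>s5; s1-c>s6; s2-a>s7; s2-b>s8; s2-c>s9; s3-a>s10; s3-b>s11; s3-c>s12; s4-a>s4; s4-b>s5; s4-c>s6; s5-a>s7; s5-b>s8; s5-c>s9; s6-a>s10; s6-b>s11; s6-c>s12; s7-a>s4; s7-b>s5; s7-c>s6; s8-a>s7; s8-b>s8; s8-c>s9; s9-a>s10; s9-b>s11; s9-c>s12; s10-a>s4; s10-b>s5; s10-c>s6; s11-a>s13; s11-b>s14; s11-c>s15; s12-a>s10; s12-b>s11; s12-c>s12; s13-a>s16; s13-b>s17; s13-c>s18; s14-a>s13; s14-b>s14; s14-c>s15; s15-a>s19; s15-b>s11; s15-c>s20; s16-a>s16; s16-b>s17; s16-c>s18; s17-a>s13; s17-b>s14; s17-c>s15; s18-a>s19; s18-b>s11; s18-c>s20; s19-a>s16; s19-b>s17; s19-c>s18; s20-a>s19; s20-b>s11; s20-c>s20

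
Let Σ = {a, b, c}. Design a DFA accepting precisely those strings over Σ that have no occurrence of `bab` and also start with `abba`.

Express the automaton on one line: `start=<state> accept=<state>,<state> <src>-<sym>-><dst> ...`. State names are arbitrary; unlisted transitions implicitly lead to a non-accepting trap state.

Handle the two conditions separately and then intersect. The first has 4 states tracking partial matches of the forbidden pattern `bab`; the second has 6 states tracking whether the input so far still matches the prefix `abba`. A product state is a pair (one from each), accepting exactly when both do. Equivalent product states are then merged.
With 8 states:
        a   b   c  
>  S0   S1  S2  S2 
   S1   S2  S3  S2 
   S2   S2  S2  S2 
   S3   S2  S4  S2 
   S4   S5  S2  S2 
 * S5   S6  S2  S6 
 * S6   S6  S7  S6 
 * S7   S5  S7  S6 
(> = start, * = accepting)

start=S0 accept=S5,S6,S7 S0-a->S1 S0-b->S2 S0-c->S2 S1-a->S2 S1-b->S3 S1-c->S2 S2-a->S2 S2-b->S2 S2-c->S2 S3-a->S2 S3-b->S4 S3-c->S2 S4-a->S5 S4-b->S2 S4-c->S2 S5-a->S6 S5-b->S2 S5-c->S6 S6-a->S6 S6-b->S7 S6-c->S6 S7-a->S5 S7-b->S7 S7-c->S6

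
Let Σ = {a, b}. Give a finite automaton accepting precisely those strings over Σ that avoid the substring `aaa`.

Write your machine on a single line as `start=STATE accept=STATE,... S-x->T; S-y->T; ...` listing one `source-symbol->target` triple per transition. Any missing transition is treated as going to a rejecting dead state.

start=q0; accept=q0,q1,q2; q0-a->q1; q0-b->q0; q1-a->q2; q1-b->q0; q2-a->q3; q2-b->q0; q3-a->q3; q3-b->q3

This is the complement of 'contains `aaa`'. Use the same substring-matching states — q0 through q3 holding how much of `aaa` has just been matched — but flip the accepting set: everything except the trap q3 accepts.
With 4 states:
        a   b  
>* q0   q1  q0 
 * q1   q2  q0 
 * q2   q3  q0 
   q3   q3  q3 
(> = start, * = accepting)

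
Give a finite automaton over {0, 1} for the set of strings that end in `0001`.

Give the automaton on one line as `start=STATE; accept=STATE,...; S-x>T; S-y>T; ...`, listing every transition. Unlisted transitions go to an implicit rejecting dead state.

start=q0; accept=q4; q0-0>q1; q0-1>q0; q1-0>q2; q1-1>q0; q2-0>q3; q2-1>q0; q3-0>q3; q3-1>q4; q4-0>q1; q4-1>q0

Let each state record the length of the longest suffix of the input read so far that is also a prefix of `0001`. q1 means the last symbol is `0`; q2 means the last 2 symbols are `00`; q3 means the last 3 symbols are `000`; q4 means the last 4 symbols are `0001`. Accept only at q4, where the string currently ends in `0001`.
A 5-state machine:
        0   1  
>  q0   q1  q0 
   q1   q2  q0 
   q2   q3  q0 
   q3   q3  q4 
 * q4   q1  q0 
(> = start, * = accepting)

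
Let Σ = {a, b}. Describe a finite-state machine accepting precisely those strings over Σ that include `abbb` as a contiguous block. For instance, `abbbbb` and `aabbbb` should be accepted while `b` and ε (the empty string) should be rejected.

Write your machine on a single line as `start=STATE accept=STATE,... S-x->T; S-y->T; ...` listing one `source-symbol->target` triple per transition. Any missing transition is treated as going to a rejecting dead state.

start=S0; accept=S4; S0-a->S1; S0-b->S0; S1-a->S1; S1-b->S2; S2-a->S1; S2-b->S3; S3-a->S1; S3-b->S4; S4-a->S4; S4-b->S4

States S0..S3 record the length of the longest prefix of `abbb` that matches the current input suffix. Reaching S4 means `abbb` has been seen, and we stay there forever. Accept from S4.
A 5-state machine:
        a   b  
>  S0   S1  S0 
   S1   S1  S2 
   S2   S1  S3 
   S3   S1  S4 
 * S4   S4  S4 
(> = start, * = accepting)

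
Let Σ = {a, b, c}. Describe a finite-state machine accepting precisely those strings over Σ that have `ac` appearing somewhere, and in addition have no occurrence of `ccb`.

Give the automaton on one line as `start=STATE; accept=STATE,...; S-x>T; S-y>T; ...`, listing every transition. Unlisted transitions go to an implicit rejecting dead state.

Build one automaton per condition and run them in lockstep. One (3 states) tracks whether and how much of `ac` has been seen; the other (4 states) tracks partial matches of the forbidden pattern `ccb`. Each combined state is a pair, one component from each; accept when both components accept.
With 10 states:
        a   b   c  
>  s0   s1  s0  s2 
   s1   s1  s0  s3 
   s2   s1  s0  s4 
 * s3   s5  s5  s6 
   s4   s1  s7  s4 
 * s5   s5  s5  s3 
 * s6   s5  s8  s6 
   s7   s9  s7  s7 
   s8   s8  s8  s8 
   s9   s9  s7  s8 
(> = start, * = accepting)

start=s0; accept=s3,s5,s6; s0-a>s1; s0-b>s0; s0-c>s2; s1-a>s1; s1-b>s0; s1-c>s3; s2-a>s1; s2-b>s0; s2-c>s4; s3-a>s5; s3-b>s5; s3-c>s6; s4-a>s1; s4-b>s7; s4-c>s4; s5-a>s5; s5-b>s5; s5-c>s3; s6-a>s5; s6-b>s8; s6-c>s6; s7-a>s9; s7-b>s7; s7-c>s7; s8-a>s8; s8-b>s8; s8-c>s8; s9-a>s9; s9-b>s7; s9-c>s8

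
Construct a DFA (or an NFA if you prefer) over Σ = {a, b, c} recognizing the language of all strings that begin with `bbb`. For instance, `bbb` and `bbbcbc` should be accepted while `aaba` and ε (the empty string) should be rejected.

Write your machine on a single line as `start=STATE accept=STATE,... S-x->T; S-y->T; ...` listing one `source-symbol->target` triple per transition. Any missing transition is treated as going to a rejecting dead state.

Walk along `bbb` while the input agrees: from S0 take `b` to S1, and so on. Any deviation drops to the rejecting sink S4. Once S3 is reached the prefix is confirmed and every continuation is accepted.
A 5-state machine:
        a   b   c  
>  S0   S4  S1  S4 
   S1   S4  S2  S4 
   S2   S4  S3  S4 
 * S3   S3  S3  S3 
   S4   S4  S4  S4 
(> = start, * = accepting)

start=S0; accept=S3; S0-a->S4; S0-b->S1; S0-c->S4; S1-a->S4; S1-b->S2; S1-c->S4; S2-a->S4; S2-b->S3; S2-c->S4; S3-a->S3; S3-b->S3; S3-c->S3; S4-a->S4; S4-b->S4; S4-c->S4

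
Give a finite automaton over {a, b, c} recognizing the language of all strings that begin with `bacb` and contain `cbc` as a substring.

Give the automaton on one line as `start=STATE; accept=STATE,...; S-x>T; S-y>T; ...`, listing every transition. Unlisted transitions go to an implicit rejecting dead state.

Handle the two conditions separately and then intersect. The first has 6 states tracking whether the input so far still matches the prefix `bacb`; the second has 4 states tracking whether and how much of `cbc` has been seen. A product state is a pair (one from each), accepting exactly when both do.
          a    b    c  
>  S0     S1   S2   S3 
   S1     S1   S1   S3 
   S2     S4   S1   S3 
   S3     S1   S5   S3 
   S4     S1   S1   S6 
   S5     S1   S1   S7 
   S6     S1   S8   S3 
   S7     S7   S7   S7 
   S8     S9   S9  S10 
   S9     S9   S9  S11 
 * S10   S10  S10  S10 
   S11    S9   S8  S11 
(> = start, * = accepting)

start=S0; accept=S10; S0-a>S1; S0-b>S2; S0-c>S3; S1-a>S1; S1-b>S1; S1-c>S3; S2-a>S4; S2-b>S1; S2-c>S3; S3-a>S1; S3-b>S5; S3-c>S3; S4-a>S1; S4-b>S1; S4-c>S6; S5-a>S1; S5-b>S1; S5-c>S7; S6-a>S1; S6-b>S8; S6-c>S3; S7-a>S7; S7-b>S7; S7-c>S7; S8-a>S9; S8-b>S9; S8-c>S10; S9-a>S9; S9-b>S9; S9-c>S11; S10-a>S10; S10-b>S10; S10-c>S10; S11-a>S9; S11-b>S8; S11-c>S11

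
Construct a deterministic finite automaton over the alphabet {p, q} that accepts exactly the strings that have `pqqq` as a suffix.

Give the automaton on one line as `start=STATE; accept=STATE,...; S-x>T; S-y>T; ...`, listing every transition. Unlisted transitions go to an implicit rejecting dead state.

start=S0; accept=S4; S0-p>S1; S0-q>S0; S1-p>S1; S1-q>S2; S2-p>S1; S2-q>S3; S3-p>S1; S3-q>S4; S4-p>S1; S4-q>S0

Remember how much of `pqqq` the current input suffix matches. State S0 means no match yet; S1 means the last symbol is `p`; S2 means the last 2 symbols are `pq`; S3 means the last 3 symbols are `pqq`; S4 means the last 4 symbols are `pqqq`. Only S4 accepts. On a mismatch, fall back to the longest proper suffix that is still a prefix of `pqqq`.
With 5 states:
        p   q  
>  S0   S1  S0 
   S1   S1  S2 
   S2   S1  S3 
   S3   S1  S4 
 * S4   S1  S0 
(> = start, * = accepting)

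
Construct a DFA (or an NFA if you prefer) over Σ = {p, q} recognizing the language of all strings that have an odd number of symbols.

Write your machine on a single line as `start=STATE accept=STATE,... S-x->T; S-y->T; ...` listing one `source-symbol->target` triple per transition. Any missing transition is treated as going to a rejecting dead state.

start=A; accept=B; A-p->B; A-q->B; B-p->A; B-q->A

Count input length modulo 2: every symbol advances one step around the cycle A → B → A. Accept at B.
       p  q 
>  A   B  B 
 * B   A  A 
(> = start, * = accepting)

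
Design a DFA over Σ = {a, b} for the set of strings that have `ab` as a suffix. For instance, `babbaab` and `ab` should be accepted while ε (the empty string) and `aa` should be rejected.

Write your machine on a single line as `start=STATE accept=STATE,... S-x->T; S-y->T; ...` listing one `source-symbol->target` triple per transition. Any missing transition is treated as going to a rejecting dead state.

start=q0; accept=q2; q0-a->q1; q0-b->q0; q1-a->q1; q1-b->q2; q2-a->q1; q2-b->q0

Let each state record the length of the longest suffix of the input read so far that is also a prefix of `ab`. q1 means the last symbol is `a`; q2 means the last 2 symbols are `ab`. Accept only at q2, where the string currently ends in `ab`.
3 states suffice.
        a   b  
>  q0   q1  q0 
   q1   q1  q2 
 * q2   q1  q0 
(> = start, * = accepting)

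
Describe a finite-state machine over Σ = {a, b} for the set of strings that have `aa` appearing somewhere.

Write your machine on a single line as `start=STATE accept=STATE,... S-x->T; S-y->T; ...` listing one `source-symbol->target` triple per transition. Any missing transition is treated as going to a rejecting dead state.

start=q0; accept=q2; q0-a->q1; q0-b->q0; q1-a->q2; q1-b->q0; q2-a->q2; q2-b->q2

Track how much of `aa` has been matched so far: state q0 is no progress, q2 is the absorbing accept state reached once `aa` has occurred. Intermediate states record partial matches; on a mismatch, fall back to the longest reusable overlap.
3 states suffice.
        a   b  
>  q0   q1  q0 
   q1   q2  q0 
 * q2   q2  q2 
(> = start, * = accepting)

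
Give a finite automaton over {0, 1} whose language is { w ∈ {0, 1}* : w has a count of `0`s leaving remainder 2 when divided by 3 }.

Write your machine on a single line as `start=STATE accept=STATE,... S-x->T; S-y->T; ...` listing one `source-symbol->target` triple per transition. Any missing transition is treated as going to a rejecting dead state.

Keep the running count of `0`s modulo 3: each `0` advances along the cycle q0 → q1 → q2 → q0 while other symbols loop. Accept at q2.
With 3 states:
        0   1  
>  q0   q1  q0 
   q1   q2  q1 
 * q2   q0  q2 
(> = start, * = accepting)

start=q0; accept=q2; q0-0->q1; q0-1->q0; q1-0->q2; q1-1->q1; q2-0->q0; q2-1->q2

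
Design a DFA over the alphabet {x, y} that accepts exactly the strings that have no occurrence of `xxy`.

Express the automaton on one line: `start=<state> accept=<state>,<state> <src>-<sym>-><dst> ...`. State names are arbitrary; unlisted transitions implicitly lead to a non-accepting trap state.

This is the complement of 'contains `xxy`'. Use the same substring-matching states — A through D holding how much of `xxy` has just been matched — but flip the accepting set: everything except the trap D accepts.
       x  y 
>* A   B  A 
 * B   C  A 
 * C   C  D 
   D   D  D 
(> = start, * = accepting)

start=A accept=A,B,C A-x->B A-y->A B-x->C B-y->A C-x->C C-y->D D-x->D D-y->D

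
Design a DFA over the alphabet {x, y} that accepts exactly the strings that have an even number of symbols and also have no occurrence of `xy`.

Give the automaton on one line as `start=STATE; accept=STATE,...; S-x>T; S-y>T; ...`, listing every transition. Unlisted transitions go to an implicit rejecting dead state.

start=s0; accept=s0,s3; s0-x>s1; s0-y>s2; s1-x>s3; s1-y>s4; s2-x>s3; s2-y>s0; s3-x>s1; s3-y>s4; s4-x>s4; s4-y>s4

Run two small machines in parallel and take their product. One (2 states) tracks the input length modulo 2; the other (3 states) tracks partial matches of the forbidden pattern `xy`. Each combined state is a pair, one component from each; accept when both components accept. Minimizing collapses redundant product states.
With 5 states:
        x   y  
>* s0   s1  s2 
   s1   s3  s4 
   s2   s3  s0 
 * s3   s1  s4 
   s4   s4  s4 
(> = start, * = accepting)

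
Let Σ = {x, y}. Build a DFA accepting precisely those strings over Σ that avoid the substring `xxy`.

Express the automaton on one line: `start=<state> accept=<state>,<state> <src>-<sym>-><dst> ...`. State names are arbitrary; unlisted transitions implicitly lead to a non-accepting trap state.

start=q0 accept=q0,q1,q2 q0-x->q1 q0-y->q0 q1-x->q2 q1-y->q0 q2-x->q2 q2-y->q3 q3-x->q3 q3-y->q3

Track partial matches of the forbidden pattern `xxy`. State q3 is a dead state reached once `xxy` has occurred; every other state accepts. q0 means no part of `xxy` is currently matched.
A 4-state machine:
        x   y  
>* q0   q1  q0 
 * q1   q2  q0 
 * q2   q2  q3 
   q3   q3  q3 
(> = start, * = accepting)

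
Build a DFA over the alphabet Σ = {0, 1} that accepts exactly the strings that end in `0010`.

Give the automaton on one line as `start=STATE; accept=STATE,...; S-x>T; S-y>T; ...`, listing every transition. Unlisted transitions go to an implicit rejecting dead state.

Remember how much of `0010` the current input suffix matches. State q0 means no match yet; q1 means the last symbol is `0`; q2 means the last 2 symbols are `00`; q3 means the last 3 symbols are `001`; q4 means the last 4 symbols are `0010`. Only q4 accepts. On a mismatch, fall back to the longest proper suffix that is still a prefix of `0010`.
With 5 states:
        0   1  
>  q0   q1  q0 
   q1   q2  q0 
   q2   q2  q3 
   q3   q4  q0 
 * q4   q2  q0 
(> = start, * = accepting)

start=q0; accept=q4; q0-0>q1; q0-1>q0; q1-0>q2; q1-1>q0; q2-0>q2; q2-1>q3; q3-0>q4; q3-1>q0; q4-0>q2; q4-1>q0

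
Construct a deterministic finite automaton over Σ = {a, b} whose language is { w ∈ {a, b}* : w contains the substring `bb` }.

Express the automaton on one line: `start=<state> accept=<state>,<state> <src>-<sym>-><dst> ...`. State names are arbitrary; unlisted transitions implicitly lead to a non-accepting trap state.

start=q0 accept=q2 q0-a->q0 q0-b->q1 q1-a->q0 q1-b->q2 q2-a->q2 q2-b->q2

States q0..q1 record the length of the longest prefix of `bb` that matches the current input suffix. Reaching q2 means `bb` has been seen, and we stay there forever. Accept from q2.
3 states suffice.
        a   b  
>  q0   q0  q1 
   q1   q0  q2 
 * q2   q2  q2 
(> = start, * = accepting)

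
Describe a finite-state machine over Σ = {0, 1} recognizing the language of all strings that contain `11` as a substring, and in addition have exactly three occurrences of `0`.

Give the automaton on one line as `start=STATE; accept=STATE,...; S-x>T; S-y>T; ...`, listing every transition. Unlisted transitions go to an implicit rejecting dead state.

start=q0; accept=q12; q0-0>q1; q0-1>q2; q1-0>q3; q1-1>q4; q2-0>q1; q2-1>q5; q3-0>q6; q3-1>q7; q4-0>q3; q4-1>q8; q5-0>q8; q5-1>q5; q6-0>q9; q6-1>q10; q7-0>q6; q7-1>q11; q8-0>q11; q8-1>q8; q9-0>q9; q9-1>q9; q10-0>q9; q10-1>q12; q11-0>q12; q11-1>q11; q12-0>q9; q12-1>q12

Build one automaton per condition and run them in lockstep. One (3 states) tracks whether and how much of `11` has been seen; the other (5 states) tracks the count of `0`s, saturating at 4. Each combined state is a pair, one component from each; accept when both components accept. After merging equivalent states the machine shrinks.
13 states suffice.
          0    1  
>  q0     q1   q2 
   q1     q3   q4 
   q2     q1   q5 
   q3     q6   q7 
   q4     q3   q8 
   q5     q8   q5 
   q6     q9  q10 
   q7     q6  q11 
   q8    q11   q8 
   q9     q9   q9 
   q10    q9  q12 
   q11   q12  q11 
 * q12    q9  q12 
(> = start, * = accepting)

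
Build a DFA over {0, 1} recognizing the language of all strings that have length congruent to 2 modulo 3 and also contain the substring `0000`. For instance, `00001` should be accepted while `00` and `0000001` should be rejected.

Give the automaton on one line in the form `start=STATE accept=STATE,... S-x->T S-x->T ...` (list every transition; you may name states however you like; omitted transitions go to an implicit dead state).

Run two small machines in parallel and take their product. The first has 3 states tracking the input length modulo 3; the second has 5 states tracking whether and how much of `0000` has been seen. A product state is a pair (one from each), accepting exactly when both do.
       0  1 
>  A   B  C 
   B   D  E 
   C   F  E 
   D   G  A 
   E   H  A 
   F   I  A 
   G   J  C 
   H   K  C 
   I   L  C 
   J   M  M 
   K   N  E 
   L   M  E 
 * M   O  O 
   N   O  A 
   O   J  J 
(> = start, * = accepting)

start=A accept=M A-0->B A-1->C B-0->D B-1->E C-0->F C-1->E D-0->G D-1->A E-0->H E-1->A F-0->I F-1->A G-0->J G-1->C H-0->K H-1->C I-0->L I-1->C J-0->M J-1->M K-0->N K-1->E L-0->M L-1->E M-0->O M-1->O N-0->O N-1->A O-0->J O-1->J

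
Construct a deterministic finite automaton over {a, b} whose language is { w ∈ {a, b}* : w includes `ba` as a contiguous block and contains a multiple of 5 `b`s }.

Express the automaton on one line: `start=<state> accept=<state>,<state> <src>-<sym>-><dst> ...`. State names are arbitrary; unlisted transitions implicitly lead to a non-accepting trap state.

start=q0 accept=q10 q0-a->q0 q0-b->q1 q1-a->q2 q1-b->q3 q2-a->q2 q2-b->q4 q3-a->q4 q3-b->q5 q4-a->q4 q4-b->q6 q5-a->q6 q5-b->q7 q6-a->q6 q6-b->q8 q7-a->q8 q7-b->q9 q8-a->q8 q8-b->q10 q9-a->q10 q9-b->q1 q10-a->q10 q10-b->q2

Build one automaton per condition and run them in lockstep. The first has 3 states tracking whether and how much of `ba` has been seen; the second has 5 states tracking the count of `b`s modulo 5. A product state is a pair (one from each), accepting exactly when both do.
11 states suffice.
          a    b  
>  q0     q0   q1 
   q1     q2   q3 
   q2     q2   q4 
   q3     q4   q5 
   q4     q4   q6 
   q5     q6   q7 
   q6     q6   q8 
   q7     q8   q9 
   q8     q8  q10 
   q9    q10   q1 
 * q10   q10   q2 
(> = start, * = accepting)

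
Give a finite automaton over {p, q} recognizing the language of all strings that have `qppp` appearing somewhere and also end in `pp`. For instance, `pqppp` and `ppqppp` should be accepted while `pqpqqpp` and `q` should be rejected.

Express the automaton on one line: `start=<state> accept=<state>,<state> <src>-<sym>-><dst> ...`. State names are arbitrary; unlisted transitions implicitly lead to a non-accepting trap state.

start=s0 accept=s4 s0-p->s0 s0-q->s1 s1-p->s2 s1-q->s1 s2-p->s3 s2-q->s1 s3-p->s4 s3-q->s1 s4-p->s4 s4-q->s5 s5-p->s6 s5-q->s5 s6-p->s4 s6-q->s5

Build one automaton per condition and run them in lockstep. One (5 states) tracks whether and how much of `qppp` has been seen; the other (3 states) tracks how much of the suffix `pp` has currently been matched. Each combined state is a pair, one component from each; accept when both components accept. Equivalent product states are then merged.
7 states suffice.
        p   q  
>  s0   s0  s1 
   s1   s2  s1 
   s2   s3  s1 
   s3   s4  s1 
 * s4   s4  s5 
   s5   s6  s5 
   s6   s4  s5 
(> = start, * = accepting)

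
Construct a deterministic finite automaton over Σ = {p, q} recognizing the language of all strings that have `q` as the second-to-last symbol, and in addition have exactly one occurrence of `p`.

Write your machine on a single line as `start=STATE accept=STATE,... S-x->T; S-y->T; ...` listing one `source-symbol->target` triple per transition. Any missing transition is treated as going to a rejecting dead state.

start=S0; accept=S5,S6; S0-p->S1; S0-q->S2; S1-p->S3; S1-q->S4; S2-p->S5; S2-q->S2; S3-p->S3; S3-q->S3; S4-p->S3; S4-q->S6; S5-p->S3; S5-q->S4; S6-p->S3; S6-q->S6

Handle the two conditions separately and then intersect. One (7 states) tracks the last 2 symbols read; the other (3 states) tracks the count of `p`s, saturating at 2. Each combined state is a pair, one component from each; accept when both components accept. Equivalent product states are then merged.
A 7-state machine:
        p   q  
>  S0   S1  S2 
   S1   S3  S4 
   S2   S5  S2 
   S3   S3  S3 
   S4   S3  S6 
 * S5   S3  S4 
 * S6   S3  S6 
(> = start, * = accepting)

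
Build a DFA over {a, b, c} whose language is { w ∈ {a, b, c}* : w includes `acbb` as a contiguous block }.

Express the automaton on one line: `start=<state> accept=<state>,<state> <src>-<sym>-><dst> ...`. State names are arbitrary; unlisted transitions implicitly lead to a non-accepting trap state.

Track how much of `acbb` has been matched so far: state s0 is no progress, s4 is the absorbing accept state reached once `acbb` has occurred. Intermediate states record partial matches; on a mismatch, fall back to the longest reusable overlap.
With 5 states:
        a   b   c  
>  s0   s1  s0  s0 
   s1   s1  s0  s2 
   s2   s1  s3  s0 
   s3   s1  s4  s0 
 * s4   s4  s4  s4 
(> = start, * = accepting)

start=s0 accept=s4 s0-a->s1 s0-b->s0 s0-c->s0 s1-a->s1 s1-b->s0 s1-c->s2 s2-a->s1 s2-b->s3 s2-c->s0 s3-a->s1 s3-b->s4 s3-c->s0 s4-a->s4 s4-b->s4 s4-c->s4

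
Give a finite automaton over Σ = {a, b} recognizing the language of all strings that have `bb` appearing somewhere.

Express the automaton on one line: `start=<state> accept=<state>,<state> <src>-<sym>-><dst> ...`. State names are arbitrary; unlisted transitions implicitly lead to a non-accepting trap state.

Track how much of `bb` has been matched so far: state S0 is no progress, S2 is the absorbing accept state reached once `bb` has occurred. Intermediate states record partial matches; on a mismatch, fall back to the longest reusable overlap.
With 3 states:
        a   b  
>  S0   S0  S1 
   S1   S0  S2 
 * S2   S2  S2 
(> = start, * = accepting)

start=S0 accept=S2 S0-a->S0 S0-b->S1 S1-a->S0 S1-b->S2 S2-a->S2 S2-b->S2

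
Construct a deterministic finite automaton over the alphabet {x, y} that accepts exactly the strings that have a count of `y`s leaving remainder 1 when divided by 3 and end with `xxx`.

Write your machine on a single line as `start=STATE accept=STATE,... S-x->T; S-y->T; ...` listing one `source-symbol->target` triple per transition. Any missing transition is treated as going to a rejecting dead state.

start=q0; accept=q9; q0-x->q1; q0-y->q2; q1-x->q3; q1-y->q2; q2-x->q4; q2-y->q5; q3-x->q6; q3-y->q2; q4-x->q7; q4-y->q5; q5-x->q8; q5-y->q0; q6-x->q6; q6-y->q2; q7-x->q9; q7-y->q5; q8-x->q10; q8-y->q0; q9-x->q9; q9-y->q5; q10-x->q11; q10-y->q0; q11-x->q11; q11-y->q0

Run two small machines in parallel and take their product. One (3 states) tracks the count of `y`s modulo 3; the other (4 states) tracks how much of the suffix `xxx` has currently been matched. Each combined state is a pair, one component from each; accept when both components accept.
A 12-state machine:
          x    y  
>  q0     q1   q2 
   q1     q3   q2 
   q2     q4   q5 
   q3     q6   q2 
   q4     q7   q5 
   q5     q8   q0 
   q6     q6   q2 
   q7     q9   q5 
   q8    q10   q0 
 * q9     q9   q5 
   q10   q11   q0 
   q11   q11   q0 
(> = start, * = accepting)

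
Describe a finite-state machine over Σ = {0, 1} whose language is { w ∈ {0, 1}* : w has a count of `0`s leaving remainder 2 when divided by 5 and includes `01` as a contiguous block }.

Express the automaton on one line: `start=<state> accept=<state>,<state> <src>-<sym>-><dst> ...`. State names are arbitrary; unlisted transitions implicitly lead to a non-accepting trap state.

Run two small machines in parallel and take their product. The first has 5 states tracking the count of `0`s modulo 5; the second has 3 states tracking whether and how much of `01` has been seen. A product state is a pair (one from each), accepting exactly when both do.
11 states suffice.
          0    1  
>  q0     q1   q0 
   q1     q2   q3 
   q2     q4   q5 
   q3     q5   q3 
   q4     q6   q7 
 * q5     q7   q5 
   q6     q8   q9 
   q7     q9   q7 
   q8     q1  q10 
   q9    q10   q9 
   q10    q3  q10 
(> = start, * = accepting)

start=q0 accept=q5 q0-0->q1 q0-1->q0 q1-0->q2 q1-1->q3 q2-0->q4 q2-1->q5 q3-0->q5 q3-1->q3 q4-0->q6 q4-1->q7 q5-0->q7 q5-1->q5 q6-0->q8 q6-1->q9 q7-0->q9 q7-1->q7 q8-0->q1 q8-1->q10 q9-0->q10 q9-1->q9 q10-0->q3 q10-1->q10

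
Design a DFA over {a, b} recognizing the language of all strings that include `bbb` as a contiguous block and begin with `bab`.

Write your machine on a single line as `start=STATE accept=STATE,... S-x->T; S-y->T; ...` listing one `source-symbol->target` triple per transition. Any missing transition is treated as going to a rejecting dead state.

start=q0; accept=q7; q0-a->q1; q0-b->q2; q1-a->q1; q1-b->q1; q2-a->q3; q2-b->q1; q3-a->q1; q3-b->q4; q4-a->q5; q4-b->q6; q5-a->q5; q5-b->q4; q6-a->q5; q6-b->q7; q7-a->q7; q7-b->q7

Handle the two conditions separately and then intersect. One (4 states) tracks whether and how much of `bbb` has been seen; the other (5 states) tracks whether the input so far still matches the prefix `bab`. Each combined state is a pair, one component from each; accept when both components accept. Minimizing collapses redundant product states.
With 8 states:
        a   b  
>  q0   q1  q2 
   q1   q1  q1 
   q2   q3  q1 
   q3   q1  q4 
   q4   q5  q6 
   q5   q5  q4 
   q6   q5  q7 
 * q7   q7  q7 
(> = start, * = accepting)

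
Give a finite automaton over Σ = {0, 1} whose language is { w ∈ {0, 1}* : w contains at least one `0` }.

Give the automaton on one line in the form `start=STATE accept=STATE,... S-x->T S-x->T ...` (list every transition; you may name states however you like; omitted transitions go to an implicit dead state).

Only the number of `0`s matters, and only up to 2. Make a chain S0 → S1 → S2 advanced by each `0` (with S2 absorbing); every other symbol self-loops. The accepting set is {S1, S2}.
        0   1  
>  S0   S1  S0 
 * S1   S2  S1 
 * S2   S2  S2 
(> = start, * = accepting)

start=S0 accept=S1,S2 S0-0->S1 S0-1->S0 S1-0->S2 S1-1->S1 S2-0->S2 S2-1->S2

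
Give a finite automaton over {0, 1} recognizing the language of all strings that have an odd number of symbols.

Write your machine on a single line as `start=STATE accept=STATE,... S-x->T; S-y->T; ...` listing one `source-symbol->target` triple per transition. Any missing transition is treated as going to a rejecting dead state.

Count input length modulo 2: every symbol advances one step around the cycle S0 → S1 → S0. Accept at S1.
A 2-state machine:
        0   1  
>  S0   S1  S1 
 * S1   S0  S0 
(> = start, * = accepting)

start=S0; accept=S1; S0-0->S1; S0-1->S1; S1-0->S0; S1-1->S0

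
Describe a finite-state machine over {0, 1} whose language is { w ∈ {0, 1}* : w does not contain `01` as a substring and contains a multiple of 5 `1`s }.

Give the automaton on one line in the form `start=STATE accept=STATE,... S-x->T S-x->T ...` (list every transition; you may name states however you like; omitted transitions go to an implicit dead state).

start=s0 accept=s0,s1 s0-0->s1 s0-1->s2 s1-0->s1 s1-1->s3 s2-0->s3 s2-1->s4 s3-0->s3 s3-1->s3 s4-0->s3 s4-1->s5 s5-0->s3 s5-1->s6 s6-0->s3 s6-1->s0

Build one automaton per condition and run them in lockstep. The first has 3 states tracking partial matches of the forbidden pattern `01`; the second has 5 states tracking the count of `1`s modulo 5. A product state is a pair (one from each), accepting exactly when both do. After merging equivalent states the machine shrinks.
        0   1  
>* s0   s1  s2 
 * s1   s1  s3 
   s2   s3  s4 
   s3   s3  s3 
   s4   s3  s5 
   s5   s3  s6 
   s6   s3  s0 
(> = start, * = accepting)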